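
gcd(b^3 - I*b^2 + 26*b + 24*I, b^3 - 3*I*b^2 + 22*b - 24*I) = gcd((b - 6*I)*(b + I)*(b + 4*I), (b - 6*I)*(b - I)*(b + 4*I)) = b^2 - 2*I*b + 24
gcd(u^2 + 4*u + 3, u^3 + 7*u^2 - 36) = u + 3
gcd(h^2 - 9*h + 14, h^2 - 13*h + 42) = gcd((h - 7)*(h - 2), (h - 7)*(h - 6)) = h - 7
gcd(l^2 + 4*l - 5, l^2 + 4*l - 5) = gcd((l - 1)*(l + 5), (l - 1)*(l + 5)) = l^2 + 4*l - 5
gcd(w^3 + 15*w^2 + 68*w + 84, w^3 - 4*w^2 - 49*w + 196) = w + 7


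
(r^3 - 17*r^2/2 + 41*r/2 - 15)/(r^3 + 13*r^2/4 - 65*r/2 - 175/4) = 2*(2*r^2 - 7*r + 6)/(4*r^2 + 33*r + 35)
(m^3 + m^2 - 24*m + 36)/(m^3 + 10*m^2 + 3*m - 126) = (m - 2)/(m + 7)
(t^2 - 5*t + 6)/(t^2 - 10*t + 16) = (t - 3)/(t - 8)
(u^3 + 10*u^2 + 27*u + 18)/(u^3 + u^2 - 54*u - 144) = (u + 1)/(u - 8)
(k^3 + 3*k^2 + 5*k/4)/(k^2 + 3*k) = (k^2 + 3*k + 5/4)/(k + 3)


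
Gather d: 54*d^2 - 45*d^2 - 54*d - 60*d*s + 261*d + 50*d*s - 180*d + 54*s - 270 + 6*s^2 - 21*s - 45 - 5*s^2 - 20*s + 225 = 9*d^2 + d*(27 - 10*s) + s^2 + 13*s - 90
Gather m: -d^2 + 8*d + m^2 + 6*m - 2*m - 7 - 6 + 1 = -d^2 + 8*d + m^2 + 4*m - 12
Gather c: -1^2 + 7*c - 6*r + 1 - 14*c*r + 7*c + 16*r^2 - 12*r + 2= c*(14 - 14*r) + 16*r^2 - 18*r + 2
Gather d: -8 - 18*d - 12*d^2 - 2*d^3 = -2*d^3 - 12*d^2 - 18*d - 8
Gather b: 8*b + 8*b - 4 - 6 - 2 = 16*b - 12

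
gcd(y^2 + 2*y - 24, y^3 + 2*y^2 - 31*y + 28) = y - 4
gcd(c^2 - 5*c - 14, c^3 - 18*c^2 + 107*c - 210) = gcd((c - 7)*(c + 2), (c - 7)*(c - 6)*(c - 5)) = c - 7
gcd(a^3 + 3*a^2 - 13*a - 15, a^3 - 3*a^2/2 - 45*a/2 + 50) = a + 5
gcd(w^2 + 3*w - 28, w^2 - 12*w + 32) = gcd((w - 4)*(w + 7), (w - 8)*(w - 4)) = w - 4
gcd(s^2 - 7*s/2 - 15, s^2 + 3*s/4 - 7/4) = 1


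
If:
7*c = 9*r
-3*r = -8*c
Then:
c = 0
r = 0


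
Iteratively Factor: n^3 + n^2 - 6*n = (n + 3)*(n^2 - 2*n) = (n - 2)*(n + 3)*(n)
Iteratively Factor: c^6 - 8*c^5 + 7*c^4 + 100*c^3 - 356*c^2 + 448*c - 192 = (c - 1)*(c^5 - 7*c^4 + 100*c^2 - 256*c + 192) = (c - 4)*(c - 1)*(c^4 - 3*c^3 - 12*c^2 + 52*c - 48) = (c - 4)*(c - 2)*(c - 1)*(c^3 - c^2 - 14*c + 24) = (c - 4)*(c - 2)^2*(c - 1)*(c^2 + c - 12) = (c - 4)*(c - 2)^2*(c - 1)*(c + 4)*(c - 3)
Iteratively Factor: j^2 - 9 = (j + 3)*(j - 3)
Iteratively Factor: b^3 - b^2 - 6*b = (b + 2)*(b^2 - 3*b) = b*(b + 2)*(b - 3)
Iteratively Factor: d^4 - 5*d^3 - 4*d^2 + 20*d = (d + 2)*(d^3 - 7*d^2 + 10*d) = (d - 5)*(d + 2)*(d^2 - 2*d) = d*(d - 5)*(d + 2)*(d - 2)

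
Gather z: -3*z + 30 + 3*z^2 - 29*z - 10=3*z^2 - 32*z + 20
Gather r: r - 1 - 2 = r - 3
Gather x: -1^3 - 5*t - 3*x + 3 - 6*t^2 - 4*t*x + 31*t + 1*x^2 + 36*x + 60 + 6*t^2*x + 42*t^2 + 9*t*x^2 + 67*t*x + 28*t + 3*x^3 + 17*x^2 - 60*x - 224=36*t^2 + 54*t + 3*x^3 + x^2*(9*t + 18) + x*(6*t^2 + 63*t - 27) - 162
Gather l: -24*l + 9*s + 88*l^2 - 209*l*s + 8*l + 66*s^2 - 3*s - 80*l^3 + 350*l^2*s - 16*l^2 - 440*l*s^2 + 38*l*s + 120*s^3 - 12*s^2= -80*l^3 + l^2*(350*s + 72) + l*(-440*s^2 - 171*s - 16) + 120*s^3 + 54*s^2 + 6*s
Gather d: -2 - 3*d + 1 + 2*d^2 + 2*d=2*d^2 - d - 1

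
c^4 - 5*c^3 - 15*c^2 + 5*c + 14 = (c - 7)*(c - 1)*(c + 1)*(c + 2)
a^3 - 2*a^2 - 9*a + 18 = (a - 3)*(a - 2)*(a + 3)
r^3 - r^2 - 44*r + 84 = (r - 6)*(r - 2)*(r + 7)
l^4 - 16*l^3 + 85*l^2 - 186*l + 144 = (l - 8)*(l - 3)^2*(l - 2)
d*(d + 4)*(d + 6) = d^3 + 10*d^2 + 24*d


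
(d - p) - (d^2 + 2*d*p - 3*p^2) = -d^2 - 2*d*p + d + 3*p^2 - p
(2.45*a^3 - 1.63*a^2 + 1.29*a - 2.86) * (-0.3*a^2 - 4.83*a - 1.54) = -0.735*a^5 - 11.3445*a^4 + 3.7129*a^3 - 2.8625*a^2 + 11.8272*a + 4.4044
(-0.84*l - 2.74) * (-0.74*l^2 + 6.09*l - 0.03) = 0.6216*l^3 - 3.088*l^2 - 16.6614*l + 0.0822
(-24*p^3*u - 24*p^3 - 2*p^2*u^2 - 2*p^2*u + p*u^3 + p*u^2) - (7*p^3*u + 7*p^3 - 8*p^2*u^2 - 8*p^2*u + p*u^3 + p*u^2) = -31*p^3*u - 31*p^3 + 6*p^2*u^2 + 6*p^2*u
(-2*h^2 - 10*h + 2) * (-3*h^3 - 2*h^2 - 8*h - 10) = 6*h^5 + 34*h^4 + 30*h^3 + 96*h^2 + 84*h - 20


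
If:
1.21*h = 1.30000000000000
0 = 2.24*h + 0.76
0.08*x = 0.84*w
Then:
No Solution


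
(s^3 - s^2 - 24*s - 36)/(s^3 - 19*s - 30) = (s - 6)/(s - 5)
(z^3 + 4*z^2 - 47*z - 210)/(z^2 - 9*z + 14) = (z^2 + 11*z + 30)/(z - 2)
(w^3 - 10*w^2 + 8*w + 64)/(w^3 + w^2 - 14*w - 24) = (w - 8)/(w + 3)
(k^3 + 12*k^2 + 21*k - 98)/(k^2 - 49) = (k^2 + 5*k - 14)/(k - 7)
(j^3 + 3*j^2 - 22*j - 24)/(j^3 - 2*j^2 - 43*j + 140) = (j^2 + 7*j + 6)/(j^2 + 2*j - 35)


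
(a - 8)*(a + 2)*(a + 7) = a^3 + a^2 - 58*a - 112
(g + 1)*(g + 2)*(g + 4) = g^3 + 7*g^2 + 14*g + 8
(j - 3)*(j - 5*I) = j^2 - 3*j - 5*I*j + 15*I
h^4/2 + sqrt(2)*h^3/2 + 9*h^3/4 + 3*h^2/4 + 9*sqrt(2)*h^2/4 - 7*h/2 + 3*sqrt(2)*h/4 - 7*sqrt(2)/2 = (h/2 + 1)*(h - 1)*(h + 7/2)*(h + sqrt(2))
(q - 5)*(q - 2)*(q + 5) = q^3 - 2*q^2 - 25*q + 50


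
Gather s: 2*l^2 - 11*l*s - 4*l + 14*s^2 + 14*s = 2*l^2 - 4*l + 14*s^2 + s*(14 - 11*l)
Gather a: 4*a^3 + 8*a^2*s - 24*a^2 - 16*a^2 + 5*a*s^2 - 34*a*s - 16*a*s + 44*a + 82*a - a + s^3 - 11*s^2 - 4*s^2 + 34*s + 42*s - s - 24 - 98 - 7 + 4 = 4*a^3 + a^2*(8*s - 40) + a*(5*s^2 - 50*s + 125) + s^3 - 15*s^2 + 75*s - 125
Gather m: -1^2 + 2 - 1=0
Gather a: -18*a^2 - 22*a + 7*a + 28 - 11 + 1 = -18*a^2 - 15*a + 18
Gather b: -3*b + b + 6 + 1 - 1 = 6 - 2*b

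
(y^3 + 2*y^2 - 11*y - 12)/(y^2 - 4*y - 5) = (y^2 + y - 12)/(y - 5)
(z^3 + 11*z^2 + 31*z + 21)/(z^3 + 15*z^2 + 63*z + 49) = (z + 3)/(z + 7)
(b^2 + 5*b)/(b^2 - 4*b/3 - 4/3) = 3*b*(b + 5)/(3*b^2 - 4*b - 4)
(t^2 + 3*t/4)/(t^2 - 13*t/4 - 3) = t/(t - 4)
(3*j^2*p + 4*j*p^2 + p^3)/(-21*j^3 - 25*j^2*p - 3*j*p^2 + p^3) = p/(-7*j + p)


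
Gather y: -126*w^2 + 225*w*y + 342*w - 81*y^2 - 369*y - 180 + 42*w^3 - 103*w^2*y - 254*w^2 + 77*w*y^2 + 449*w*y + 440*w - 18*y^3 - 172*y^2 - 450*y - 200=42*w^3 - 380*w^2 + 782*w - 18*y^3 + y^2*(77*w - 253) + y*(-103*w^2 + 674*w - 819) - 380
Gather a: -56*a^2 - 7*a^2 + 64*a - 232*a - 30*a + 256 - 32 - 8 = -63*a^2 - 198*a + 216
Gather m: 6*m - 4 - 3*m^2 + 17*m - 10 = -3*m^2 + 23*m - 14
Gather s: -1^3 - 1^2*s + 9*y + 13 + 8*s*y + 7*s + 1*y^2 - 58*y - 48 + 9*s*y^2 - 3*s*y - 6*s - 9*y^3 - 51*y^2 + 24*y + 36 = s*(9*y^2 + 5*y) - 9*y^3 - 50*y^2 - 25*y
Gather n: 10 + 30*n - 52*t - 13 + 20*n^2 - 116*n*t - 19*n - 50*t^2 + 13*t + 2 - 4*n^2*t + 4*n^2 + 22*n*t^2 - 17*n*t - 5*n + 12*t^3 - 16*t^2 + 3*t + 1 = n^2*(24 - 4*t) + n*(22*t^2 - 133*t + 6) + 12*t^3 - 66*t^2 - 36*t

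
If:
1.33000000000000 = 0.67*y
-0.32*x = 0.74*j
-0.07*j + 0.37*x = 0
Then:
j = 0.00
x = 0.00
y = 1.99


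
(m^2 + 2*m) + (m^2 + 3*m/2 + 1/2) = 2*m^2 + 7*m/2 + 1/2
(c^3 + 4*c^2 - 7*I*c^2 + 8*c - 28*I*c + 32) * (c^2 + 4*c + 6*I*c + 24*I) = c^5 + 8*c^4 - I*c^4 + 66*c^3 - 8*I*c^3 + 400*c^2 + 32*I*c^2 + 800*c + 384*I*c + 768*I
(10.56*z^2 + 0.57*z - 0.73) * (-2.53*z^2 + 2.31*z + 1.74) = -26.7168*z^4 + 22.9515*z^3 + 21.538*z^2 - 0.6945*z - 1.2702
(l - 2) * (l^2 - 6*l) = l^3 - 8*l^2 + 12*l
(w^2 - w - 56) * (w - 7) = w^3 - 8*w^2 - 49*w + 392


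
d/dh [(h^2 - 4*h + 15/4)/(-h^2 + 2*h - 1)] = (7 - 4*h)/(2*(h^3 - 3*h^2 + 3*h - 1))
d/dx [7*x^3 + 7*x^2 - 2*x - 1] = 21*x^2 + 14*x - 2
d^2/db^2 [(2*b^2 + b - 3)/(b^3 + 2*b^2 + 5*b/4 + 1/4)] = 16*(4*b^4 + 2*b^3 - 42*b^2 - 66*b - 27)/(16*b^7 + 80*b^6 + 168*b^5 + 192*b^4 + 129*b^3 + 51*b^2 + 11*b + 1)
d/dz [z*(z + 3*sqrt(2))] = 2*z + 3*sqrt(2)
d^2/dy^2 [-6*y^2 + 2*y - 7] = -12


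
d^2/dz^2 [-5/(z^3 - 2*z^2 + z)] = 10*(-6*z^2 + 4*z - 1)/(z^3*(z^4 - 4*z^3 + 6*z^2 - 4*z + 1))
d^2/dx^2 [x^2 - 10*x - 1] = 2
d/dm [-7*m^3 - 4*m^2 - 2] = m*(-21*m - 8)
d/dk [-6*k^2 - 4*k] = -12*k - 4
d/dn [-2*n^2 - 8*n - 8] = -4*n - 8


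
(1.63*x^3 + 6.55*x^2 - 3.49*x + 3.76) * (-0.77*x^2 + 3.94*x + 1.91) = -1.2551*x^5 + 1.3787*x^4 + 31.6076*x^3 - 4.1353*x^2 + 8.1485*x + 7.1816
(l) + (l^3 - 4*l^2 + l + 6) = l^3 - 4*l^2 + 2*l + 6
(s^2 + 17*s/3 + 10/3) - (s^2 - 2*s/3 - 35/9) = 19*s/3 + 65/9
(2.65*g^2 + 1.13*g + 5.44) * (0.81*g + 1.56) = 2.1465*g^3 + 5.0493*g^2 + 6.1692*g + 8.4864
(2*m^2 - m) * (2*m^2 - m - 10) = 4*m^4 - 4*m^3 - 19*m^2 + 10*m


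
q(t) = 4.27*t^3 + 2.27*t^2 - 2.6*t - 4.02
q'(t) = 12.81*t^2 + 4.54*t - 2.6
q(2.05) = 36.98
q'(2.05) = 60.54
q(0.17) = -4.38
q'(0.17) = -1.46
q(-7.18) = -1448.85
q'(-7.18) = 625.19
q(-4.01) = -232.43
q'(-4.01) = 185.18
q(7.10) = 1620.23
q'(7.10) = 675.39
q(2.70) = 89.55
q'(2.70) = 103.04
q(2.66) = 85.49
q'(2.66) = 100.11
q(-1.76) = -15.69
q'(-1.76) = 29.09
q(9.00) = 3269.28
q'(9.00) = 1075.87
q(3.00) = 123.90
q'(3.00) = 126.31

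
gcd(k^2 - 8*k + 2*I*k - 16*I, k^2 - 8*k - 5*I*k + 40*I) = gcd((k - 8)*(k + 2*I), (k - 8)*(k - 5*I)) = k - 8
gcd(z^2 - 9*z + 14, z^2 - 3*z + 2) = z - 2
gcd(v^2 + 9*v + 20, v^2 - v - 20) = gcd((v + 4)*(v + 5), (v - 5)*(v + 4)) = v + 4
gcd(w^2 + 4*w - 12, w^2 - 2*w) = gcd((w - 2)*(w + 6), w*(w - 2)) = w - 2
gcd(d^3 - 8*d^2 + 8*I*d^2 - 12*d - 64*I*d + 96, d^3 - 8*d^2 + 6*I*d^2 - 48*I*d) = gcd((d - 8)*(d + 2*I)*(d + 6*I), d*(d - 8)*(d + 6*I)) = d^2 + d*(-8 + 6*I) - 48*I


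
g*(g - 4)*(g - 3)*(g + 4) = g^4 - 3*g^3 - 16*g^2 + 48*g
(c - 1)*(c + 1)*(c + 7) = c^3 + 7*c^2 - c - 7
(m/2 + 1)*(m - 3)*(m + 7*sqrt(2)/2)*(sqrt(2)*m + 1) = sqrt(2)*m^4/2 - sqrt(2)*m^3/2 + 4*m^3 - 4*m^2 - 5*sqrt(2)*m^2/4 - 24*m - 7*sqrt(2)*m/4 - 21*sqrt(2)/2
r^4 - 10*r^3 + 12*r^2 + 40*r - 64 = (r - 8)*(r - 2)^2*(r + 2)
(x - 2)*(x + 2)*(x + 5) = x^3 + 5*x^2 - 4*x - 20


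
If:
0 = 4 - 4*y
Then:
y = 1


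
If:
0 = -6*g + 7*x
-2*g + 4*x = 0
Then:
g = 0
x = 0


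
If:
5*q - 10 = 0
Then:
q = 2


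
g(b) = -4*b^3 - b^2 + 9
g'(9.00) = -990.00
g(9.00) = -2988.00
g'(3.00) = -114.00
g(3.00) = -108.00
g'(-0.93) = -8.52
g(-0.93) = 11.35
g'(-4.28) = -211.26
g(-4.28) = 304.29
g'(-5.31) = -327.73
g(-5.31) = 579.69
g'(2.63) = -88.26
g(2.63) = -70.68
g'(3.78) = -179.02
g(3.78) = -221.33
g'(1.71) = -38.51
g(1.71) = -13.92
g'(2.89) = -106.01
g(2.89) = -95.90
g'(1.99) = -51.50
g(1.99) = -26.48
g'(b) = -12*b^2 - 2*b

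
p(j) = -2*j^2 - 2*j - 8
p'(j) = -4*j - 2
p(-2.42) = -14.87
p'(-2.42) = 7.68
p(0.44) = -9.27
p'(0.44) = -3.76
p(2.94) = -31.17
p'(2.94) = -13.76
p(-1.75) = -10.62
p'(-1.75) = 5.00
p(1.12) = -12.75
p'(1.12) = -6.48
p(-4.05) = -32.70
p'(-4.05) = 14.20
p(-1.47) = -9.38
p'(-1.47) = 3.88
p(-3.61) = -26.84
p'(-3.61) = 12.44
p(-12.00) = -272.00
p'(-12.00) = 46.00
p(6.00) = -92.00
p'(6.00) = -26.00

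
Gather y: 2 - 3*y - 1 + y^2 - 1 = y^2 - 3*y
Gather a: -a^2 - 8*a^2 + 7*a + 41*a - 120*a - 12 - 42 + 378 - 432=-9*a^2 - 72*a - 108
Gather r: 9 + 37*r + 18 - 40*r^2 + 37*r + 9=-40*r^2 + 74*r + 36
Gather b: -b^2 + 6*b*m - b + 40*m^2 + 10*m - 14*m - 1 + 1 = -b^2 + b*(6*m - 1) + 40*m^2 - 4*m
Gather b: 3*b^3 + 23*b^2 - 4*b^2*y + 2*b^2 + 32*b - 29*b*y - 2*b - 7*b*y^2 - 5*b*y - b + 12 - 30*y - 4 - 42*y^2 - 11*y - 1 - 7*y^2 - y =3*b^3 + b^2*(25 - 4*y) + b*(-7*y^2 - 34*y + 29) - 49*y^2 - 42*y + 7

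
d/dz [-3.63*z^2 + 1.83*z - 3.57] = 1.83 - 7.26*z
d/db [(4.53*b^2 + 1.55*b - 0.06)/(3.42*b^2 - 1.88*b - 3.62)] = (-13.8174*b^2 - 32.3868*b - 5.7238)/(11.6964*b^4 - 12.8592*b^3 - 21.2264*b^2 + 13.6112*b + 13.1044)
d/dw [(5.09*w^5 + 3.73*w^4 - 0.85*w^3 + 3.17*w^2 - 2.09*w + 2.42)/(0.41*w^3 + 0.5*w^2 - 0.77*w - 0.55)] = (4.1738*w^7 + 9.1643*w^6 - 11.9472*w^5 - 24.3385*w^4 - 5.1832*w^3 - 2.97*w^2 - 5.907*w + 3.0129)/(0.1681*w^6 + 0.41*w^5 - 0.3814*w^4 - 1.221*w^3 + 0.0428999999999999*w^2 + 0.847*w + 0.3025)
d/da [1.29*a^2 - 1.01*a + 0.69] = 2.58*a - 1.01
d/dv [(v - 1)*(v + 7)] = 2*v + 6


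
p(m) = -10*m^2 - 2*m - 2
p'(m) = -20*m - 2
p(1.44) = -25.62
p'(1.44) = -30.80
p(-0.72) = -5.74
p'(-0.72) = 12.40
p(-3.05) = -88.92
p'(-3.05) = 59.00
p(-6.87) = -460.23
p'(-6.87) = 135.40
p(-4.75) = -218.12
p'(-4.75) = 93.00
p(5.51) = -316.62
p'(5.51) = -112.20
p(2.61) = -75.34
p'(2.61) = -54.20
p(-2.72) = -70.54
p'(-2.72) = 52.40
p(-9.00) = -794.00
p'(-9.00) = 178.00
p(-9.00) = -794.00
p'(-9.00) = 178.00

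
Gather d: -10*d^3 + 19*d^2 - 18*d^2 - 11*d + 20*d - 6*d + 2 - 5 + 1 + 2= -10*d^3 + d^2 + 3*d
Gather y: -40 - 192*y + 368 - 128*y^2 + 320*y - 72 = -128*y^2 + 128*y + 256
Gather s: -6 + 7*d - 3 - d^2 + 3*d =-d^2 + 10*d - 9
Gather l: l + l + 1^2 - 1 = 2*l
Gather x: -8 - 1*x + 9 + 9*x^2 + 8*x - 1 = 9*x^2 + 7*x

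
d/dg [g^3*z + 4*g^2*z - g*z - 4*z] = z*(3*g^2 + 8*g - 1)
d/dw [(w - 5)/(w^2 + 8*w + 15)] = (w^2 + 8*w - 2*(w - 5)*(w + 4) + 15)/(w^2 + 8*w + 15)^2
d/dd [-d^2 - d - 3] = -2*d - 1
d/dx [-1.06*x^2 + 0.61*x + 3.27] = 0.61 - 2.12*x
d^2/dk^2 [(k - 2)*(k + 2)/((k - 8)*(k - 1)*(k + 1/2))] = 4*(4*k^6 - 138*k^4 + 1095*k^3 - 3228*k^2 + 1620*k - 676)/(8*k^9 - 204*k^8 + 1818*k^7 - 6245*k^6 + 4731*k^5 + 5109*k^4 - 4985*k^3 - 2088*k^2 + 1344*k + 512)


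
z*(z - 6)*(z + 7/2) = z^3 - 5*z^2/2 - 21*z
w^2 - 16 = (w - 4)*(w + 4)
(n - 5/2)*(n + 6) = n^2 + 7*n/2 - 15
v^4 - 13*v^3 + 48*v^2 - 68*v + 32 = (v - 8)*(v - 2)^2*(v - 1)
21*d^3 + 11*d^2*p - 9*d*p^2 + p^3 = (-7*d + p)*(-3*d + p)*(d + p)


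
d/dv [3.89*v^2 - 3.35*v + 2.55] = 7.78*v - 3.35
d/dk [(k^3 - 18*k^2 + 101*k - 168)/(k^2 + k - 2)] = (k^4 + 2*k^3 - 125*k^2 + 408*k - 34)/(k^4 + 2*k^3 - 3*k^2 - 4*k + 4)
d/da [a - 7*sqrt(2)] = 1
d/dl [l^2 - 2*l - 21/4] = 2*l - 2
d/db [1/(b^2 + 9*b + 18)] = (-2*b - 9)/(b^2 + 9*b + 18)^2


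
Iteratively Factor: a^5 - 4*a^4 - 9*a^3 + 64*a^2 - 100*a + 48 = (a - 2)*(a^4 - 2*a^3 - 13*a^2 + 38*a - 24) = (a - 3)*(a - 2)*(a^3 + a^2 - 10*a + 8) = (a - 3)*(a - 2)*(a - 1)*(a^2 + 2*a - 8) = (a - 3)*(a - 2)^2*(a - 1)*(a + 4)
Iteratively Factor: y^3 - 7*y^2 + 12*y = (y - 4)*(y^2 - 3*y) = (y - 4)*(y - 3)*(y)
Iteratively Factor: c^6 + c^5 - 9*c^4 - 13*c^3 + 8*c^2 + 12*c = (c)*(c^5 + c^4 - 9*c^3 - 13*c^2 + 8*c + 12) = c*(c + 2)*(c^4 - c^3 - 7*c^2 + c + 6) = c*(c - 3)*(c + 2)*(c^3 + 2*c^2 - c - 2) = c*(c - 3)*(c + 1)*(c + 2)*(c^2 + c - 2) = c*(c - 3)*(c - 1)*(c + 1)*(c + 2)*(c + 2)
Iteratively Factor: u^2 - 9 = (u + 3)*(u - 3)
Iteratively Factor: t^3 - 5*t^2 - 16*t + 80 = (t - 4)*(t^2 - t - 20) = (t - 5)*(t - 4)*(t + 4)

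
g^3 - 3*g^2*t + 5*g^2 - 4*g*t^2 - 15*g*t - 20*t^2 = (g + 5)*(g - 4*t)*(g + t)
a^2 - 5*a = a*(a - 5)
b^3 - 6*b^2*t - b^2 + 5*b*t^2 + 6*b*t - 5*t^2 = (b - 1)*(b - 5*t)*(b - t)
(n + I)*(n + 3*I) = n^2 + 4*I*n - 3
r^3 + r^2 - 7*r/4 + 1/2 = (r - 1/2)^2*(r + 2)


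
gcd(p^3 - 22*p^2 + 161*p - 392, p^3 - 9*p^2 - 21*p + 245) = p^2 - 14*p + 49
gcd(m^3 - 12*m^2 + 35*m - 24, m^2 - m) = m - 1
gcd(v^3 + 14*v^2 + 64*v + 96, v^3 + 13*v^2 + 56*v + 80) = v^2 + 8*v + 16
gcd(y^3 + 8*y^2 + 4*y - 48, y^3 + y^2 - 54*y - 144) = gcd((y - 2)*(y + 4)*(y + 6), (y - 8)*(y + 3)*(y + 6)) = y + 6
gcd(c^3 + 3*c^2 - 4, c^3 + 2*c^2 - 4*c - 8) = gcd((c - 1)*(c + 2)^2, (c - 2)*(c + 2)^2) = c^2 + 4*c + 4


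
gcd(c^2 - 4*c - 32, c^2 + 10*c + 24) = c + 4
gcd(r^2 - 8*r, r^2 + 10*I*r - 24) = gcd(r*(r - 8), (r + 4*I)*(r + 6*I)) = 1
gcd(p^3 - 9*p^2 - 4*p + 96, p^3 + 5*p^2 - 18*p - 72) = p^2 - p - 12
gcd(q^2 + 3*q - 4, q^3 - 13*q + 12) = q^2 + 3*q - 4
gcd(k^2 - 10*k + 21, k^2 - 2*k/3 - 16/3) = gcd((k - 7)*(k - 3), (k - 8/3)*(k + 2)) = 1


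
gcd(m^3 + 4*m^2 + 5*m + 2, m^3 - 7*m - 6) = m^2 + 3*m + 2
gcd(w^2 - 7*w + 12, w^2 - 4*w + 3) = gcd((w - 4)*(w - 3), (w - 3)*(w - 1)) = w - 3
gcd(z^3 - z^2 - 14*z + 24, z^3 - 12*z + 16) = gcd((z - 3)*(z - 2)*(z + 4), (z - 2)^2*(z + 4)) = z^2 + 2*z - 8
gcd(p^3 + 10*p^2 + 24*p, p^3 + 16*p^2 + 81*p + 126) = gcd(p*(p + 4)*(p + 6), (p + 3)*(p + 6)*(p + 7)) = p + 6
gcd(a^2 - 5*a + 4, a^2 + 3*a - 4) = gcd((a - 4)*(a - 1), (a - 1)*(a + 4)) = a - 1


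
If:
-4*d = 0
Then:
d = 0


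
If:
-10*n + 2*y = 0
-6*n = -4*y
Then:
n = 0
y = 0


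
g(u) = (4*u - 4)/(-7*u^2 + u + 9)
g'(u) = (4*u - 4)*(14*u - 1)/(-7*u^2 + u + 9)^2 + 4/(-7*u^2 + u + 9) = 4*(-7*u^2 + u + (u - 1)*(14*u - 1) + 9)/(-7*u^2 + u + 9)^2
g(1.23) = -2.55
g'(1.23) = 103.85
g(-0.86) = -2.51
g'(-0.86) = 12.40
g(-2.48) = 0.38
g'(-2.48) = 0.26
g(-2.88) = 0.30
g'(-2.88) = 0.16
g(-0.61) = -1.11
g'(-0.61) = 2.53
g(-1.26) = 2.68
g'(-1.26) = 13.62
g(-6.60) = 0.10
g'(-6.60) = 0.02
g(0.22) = -0.35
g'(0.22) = 0.37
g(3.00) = -0.16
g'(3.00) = 0.05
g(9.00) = -0.06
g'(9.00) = 0.01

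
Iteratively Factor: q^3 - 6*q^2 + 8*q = (q)*(q^2 - 6*q + 8) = q*(q - 4)*(q - 2)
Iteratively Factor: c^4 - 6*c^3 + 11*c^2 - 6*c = (c - 1)*(c^3 - 5*c^2 + 6*c) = c*(c - 1)*(c^2 - 5*c + 6) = c*(c - 2)*(c - 1)*(c - 3)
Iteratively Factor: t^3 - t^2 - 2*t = (t + 1)*(t^2 - 2*t) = (t - 2)*(t + 1)*(t)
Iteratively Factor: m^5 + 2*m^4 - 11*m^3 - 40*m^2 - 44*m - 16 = (m - 4)*(m^4 + 6*m^3 + 13*m^2 + 12*m + 4) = (m - 4)*(m + 1)*(m^3 + 5*m^2 + 8*m + 4) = (m - 4)*(m + 1)*(m + 2)*(m^2 + 3*m + 2) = (m - 4)*(m + 1)^2*(m + 2)*(m + 2)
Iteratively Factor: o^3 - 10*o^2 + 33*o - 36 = (o - 4)*(o^2 - 6*o + 9) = (o - 4)*(o - 3)*(o - 3)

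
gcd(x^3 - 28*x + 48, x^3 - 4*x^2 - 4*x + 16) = x^2 - 6*x + 8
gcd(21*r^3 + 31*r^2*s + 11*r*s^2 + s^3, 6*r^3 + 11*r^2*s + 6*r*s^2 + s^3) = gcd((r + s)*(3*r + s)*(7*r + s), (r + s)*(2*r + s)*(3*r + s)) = 3*r^2 + 4*r*s + s^2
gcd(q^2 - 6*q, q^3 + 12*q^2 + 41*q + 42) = 1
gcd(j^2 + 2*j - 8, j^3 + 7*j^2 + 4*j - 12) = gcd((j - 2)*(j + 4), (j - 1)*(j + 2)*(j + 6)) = 1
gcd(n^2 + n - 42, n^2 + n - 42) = n^2 + n - 42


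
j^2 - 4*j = j*(j - 4)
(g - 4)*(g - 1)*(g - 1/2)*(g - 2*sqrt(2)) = g^4 - 11*g^3/2 - 2*sqrt(2)*g^3 + 13*g^2/2 + 11*sqrt(2)*g^2 - 13*sqrt(2)*g - 2*g + 4*sqrt(2)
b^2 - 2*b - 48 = (b - 8)*(b + 6)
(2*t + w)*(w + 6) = 2*t*w + 12*t + w^2 + 6*w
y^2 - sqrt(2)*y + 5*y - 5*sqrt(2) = (y + 5)*(y - sqrt(2))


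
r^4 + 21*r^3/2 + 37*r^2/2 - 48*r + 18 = (r - 1)*(r - 1/2)*(r + 6)^2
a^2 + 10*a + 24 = (a + 4)*(a + 6)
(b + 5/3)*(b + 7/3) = b^2 + 4*b + 35/9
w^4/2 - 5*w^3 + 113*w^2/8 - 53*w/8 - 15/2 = (w/2 + 1/4)*(w - 5)*(w - 4)*(w - 3/2)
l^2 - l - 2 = (l - 2)*(l + 1)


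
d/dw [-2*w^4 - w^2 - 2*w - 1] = -8*w^3 - 2*w - 2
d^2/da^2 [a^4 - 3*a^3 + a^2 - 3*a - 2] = 12*a^2 - 18*a + 2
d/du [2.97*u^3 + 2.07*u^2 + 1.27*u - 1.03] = 8.91*u^2 + 4.14*u + 1.27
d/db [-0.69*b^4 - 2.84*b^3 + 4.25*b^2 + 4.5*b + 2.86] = -2.76*b^3 - 8.52*b^2 + 8.5*b + 4.5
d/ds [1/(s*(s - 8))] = 2*(4 - s)/(s^2*(s^2 - 16*s + 64))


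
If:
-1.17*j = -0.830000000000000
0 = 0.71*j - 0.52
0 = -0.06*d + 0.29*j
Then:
No Solution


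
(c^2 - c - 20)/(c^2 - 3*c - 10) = (c + 4)/(c + 2)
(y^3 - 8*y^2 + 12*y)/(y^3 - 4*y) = (y - 6)/(y + 2)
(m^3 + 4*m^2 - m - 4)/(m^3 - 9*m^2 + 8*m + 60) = (m^3 + 4*m^2 - m - 4)/(m^3 - 9*m^2 + 8*m + 60)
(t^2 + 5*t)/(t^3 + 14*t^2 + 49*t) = (t + 5)/(t^2 + 14*t + 49)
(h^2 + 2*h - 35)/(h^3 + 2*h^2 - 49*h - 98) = (h - 5)/(h^2 - 5*h - 14)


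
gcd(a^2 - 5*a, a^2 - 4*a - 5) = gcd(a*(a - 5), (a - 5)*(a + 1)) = a - 5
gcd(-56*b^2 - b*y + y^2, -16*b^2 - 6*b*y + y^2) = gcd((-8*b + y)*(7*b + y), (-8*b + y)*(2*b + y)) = -8*b + y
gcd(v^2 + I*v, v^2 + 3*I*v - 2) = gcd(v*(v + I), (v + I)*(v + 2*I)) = v + I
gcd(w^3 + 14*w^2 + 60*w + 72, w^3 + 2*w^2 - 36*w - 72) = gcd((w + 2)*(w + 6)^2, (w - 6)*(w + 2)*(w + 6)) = w^2 + 8*w + 12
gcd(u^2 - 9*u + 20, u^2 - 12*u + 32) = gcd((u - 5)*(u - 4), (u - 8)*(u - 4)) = u - 4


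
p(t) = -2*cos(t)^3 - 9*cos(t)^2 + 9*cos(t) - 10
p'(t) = 6*sin(t)*cos(t)^2 + 18*sin(t)*cos(t) - 9*sin(t) = 3*(6*cos(t) + cos(2*t) - 2)*sin(t)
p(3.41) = -25.25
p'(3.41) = 5.51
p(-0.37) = -11.05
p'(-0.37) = -4.70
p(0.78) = -8.87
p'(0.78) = 4.80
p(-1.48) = -9.26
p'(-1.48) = 7.29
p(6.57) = -11.41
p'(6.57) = 3.90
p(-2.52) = -22.19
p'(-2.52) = 11.45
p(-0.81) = -8.73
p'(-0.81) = -4.54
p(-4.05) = -18.47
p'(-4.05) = -14.04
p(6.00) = -11.43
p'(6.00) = -3.86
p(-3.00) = -25.79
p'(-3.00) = 2.95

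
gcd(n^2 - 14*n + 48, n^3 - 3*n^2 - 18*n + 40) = 1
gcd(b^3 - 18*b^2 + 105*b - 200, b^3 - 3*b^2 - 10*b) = b - 5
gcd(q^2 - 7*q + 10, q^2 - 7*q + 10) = q^2 - 7*q + 10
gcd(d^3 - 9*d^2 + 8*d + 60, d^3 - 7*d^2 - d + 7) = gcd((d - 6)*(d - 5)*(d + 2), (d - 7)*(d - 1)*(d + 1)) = 1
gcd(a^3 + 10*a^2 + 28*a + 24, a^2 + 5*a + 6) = a + 2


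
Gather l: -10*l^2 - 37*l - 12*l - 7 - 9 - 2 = -10*l^2 - 49*l - 18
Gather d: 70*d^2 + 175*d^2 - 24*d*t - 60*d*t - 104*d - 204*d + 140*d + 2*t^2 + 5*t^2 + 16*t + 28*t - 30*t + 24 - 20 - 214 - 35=245*d^2 + d*(-84*t - 168) + 7*t^2 + 14*t - 245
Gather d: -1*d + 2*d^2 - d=2*d^2 - 2*d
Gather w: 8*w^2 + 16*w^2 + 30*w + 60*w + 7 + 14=24*w^2 + 90*w + 21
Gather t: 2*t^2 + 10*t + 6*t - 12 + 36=2*t^2 + 16*t + 24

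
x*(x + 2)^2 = x^3 + 4*x^2 + 4*x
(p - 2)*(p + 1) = p^2 - p - 2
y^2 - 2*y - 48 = (y - 8)*(y + 6)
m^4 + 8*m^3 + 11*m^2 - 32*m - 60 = (m - 2)*(m + 2)*(m + 3)*(m + 5)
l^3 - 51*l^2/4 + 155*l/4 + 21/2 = (l - 7)*(l - 6)*(l + 1/4)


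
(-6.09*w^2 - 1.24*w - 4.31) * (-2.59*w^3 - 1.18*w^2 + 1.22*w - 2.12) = 15.7731*w^5 + 10.3978*w^4 + 5.1963*w^3 + 16.4838*w^2 - 2.6294*w + 9.1372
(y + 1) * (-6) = -6*y - 6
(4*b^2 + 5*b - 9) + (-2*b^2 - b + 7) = 2*b^2 + 4*b - 2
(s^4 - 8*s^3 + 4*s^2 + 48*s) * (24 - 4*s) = -4*s^5 + 56*s^4 - 208*s^3 - 96*s^2 + 1152*s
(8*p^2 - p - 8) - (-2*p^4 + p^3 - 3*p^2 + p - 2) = 2*p^4 - p^3 + 11*p^2 - 2*p - 6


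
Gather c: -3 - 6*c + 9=6 - 6*c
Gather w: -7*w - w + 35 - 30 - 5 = -8*w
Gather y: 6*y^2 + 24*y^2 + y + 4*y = 30*y^2 + 5*y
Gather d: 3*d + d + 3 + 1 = 4*d + 4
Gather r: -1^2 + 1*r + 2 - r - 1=0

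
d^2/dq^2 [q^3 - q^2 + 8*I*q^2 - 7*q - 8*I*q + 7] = 6*q - 2 + 16*I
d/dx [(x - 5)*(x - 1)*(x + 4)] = 3*x^2 - 4*x - 19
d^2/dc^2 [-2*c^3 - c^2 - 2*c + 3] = -12*c - 2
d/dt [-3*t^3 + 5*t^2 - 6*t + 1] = -9*t^2 + 10*t - 6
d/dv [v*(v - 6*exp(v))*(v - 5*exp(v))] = -11*v^2*exp(v) + 3*v^2 + 60*v*exp(2*v) - 22*v*exp(v) + 30*exp(2*v)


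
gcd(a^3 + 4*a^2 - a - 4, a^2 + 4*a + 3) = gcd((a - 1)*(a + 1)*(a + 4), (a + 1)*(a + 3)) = a + 1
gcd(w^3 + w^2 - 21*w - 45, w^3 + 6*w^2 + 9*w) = w^2 + 6*w + 9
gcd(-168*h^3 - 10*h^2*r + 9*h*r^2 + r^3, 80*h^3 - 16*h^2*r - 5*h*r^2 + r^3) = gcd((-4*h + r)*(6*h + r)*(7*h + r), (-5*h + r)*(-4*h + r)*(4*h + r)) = -4*h + r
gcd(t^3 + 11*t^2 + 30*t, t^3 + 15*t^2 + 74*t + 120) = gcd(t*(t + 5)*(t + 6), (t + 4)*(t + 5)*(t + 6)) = t^2 + 11*t + 30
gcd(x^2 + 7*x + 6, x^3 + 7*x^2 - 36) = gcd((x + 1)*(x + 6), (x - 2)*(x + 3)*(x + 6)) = x + 6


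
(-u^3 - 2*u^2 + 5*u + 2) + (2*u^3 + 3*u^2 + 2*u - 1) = u^3 + u^2 + 7*u + 1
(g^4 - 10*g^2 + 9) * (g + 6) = g^5 + 6*g^4 - 10*g^3 - 60*g^2 + 9*g + 54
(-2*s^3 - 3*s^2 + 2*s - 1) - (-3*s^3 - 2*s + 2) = s^3 - 3*s^2 + 4*s - 3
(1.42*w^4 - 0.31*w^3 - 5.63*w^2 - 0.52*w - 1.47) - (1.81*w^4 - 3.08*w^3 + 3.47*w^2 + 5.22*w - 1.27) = -0.39*w^4 + 2.77*w^3 - 9.1*w^2 - 5.74*w - 0.2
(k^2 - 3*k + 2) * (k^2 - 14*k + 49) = k^4 - 17*k^3 + 93*k^2 - 175*k + 98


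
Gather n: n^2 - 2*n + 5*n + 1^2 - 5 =n^2 + 3*n - 4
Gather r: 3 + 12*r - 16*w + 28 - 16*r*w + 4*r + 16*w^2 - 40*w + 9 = r*(16 - 16*w) + 16*w^2 - 56*w + 40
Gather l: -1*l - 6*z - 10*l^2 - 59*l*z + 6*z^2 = -10*l^2 + l*(-59*z - 1) + 6*z^2 - 6*z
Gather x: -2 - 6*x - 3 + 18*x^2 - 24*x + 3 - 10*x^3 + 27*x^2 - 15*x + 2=-10*x^3 + 45*x^2 - 45*x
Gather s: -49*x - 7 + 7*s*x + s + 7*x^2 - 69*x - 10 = s*(7*x + 1) + 7*x^2 - 118*x - 17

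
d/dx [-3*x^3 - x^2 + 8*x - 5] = -9*x^2 - 2*x + 8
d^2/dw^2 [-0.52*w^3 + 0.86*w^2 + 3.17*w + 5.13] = 1.72 - 3.12*w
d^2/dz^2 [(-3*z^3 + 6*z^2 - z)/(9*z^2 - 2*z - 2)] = 2*(-39*z^3 + 288*z^2 - 90*z + 28)/(729*z^6 - 486*z^5 - 378*z^4 + 208*z^3 + 84*z^2 - 24*z - 8)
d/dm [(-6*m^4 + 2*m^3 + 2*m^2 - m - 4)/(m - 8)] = 2*(-9*m^4 + 98*m^3 - 23*m^2 - 16*m + 6)/(m^2 - 16*m + 64)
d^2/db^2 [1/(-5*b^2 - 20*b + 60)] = 2*(b^2 + 4*b - 4*(b + 2)^2 - 12)/(5*(b^2 + 4*b - 12)^3)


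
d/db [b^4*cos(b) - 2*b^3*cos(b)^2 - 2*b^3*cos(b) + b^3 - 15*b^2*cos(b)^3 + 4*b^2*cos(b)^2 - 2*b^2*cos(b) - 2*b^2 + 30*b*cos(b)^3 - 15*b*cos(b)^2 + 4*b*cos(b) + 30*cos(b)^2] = -b^4*sin(b) + 2*b^3*sin(b) + 2*b^3*sin(2*b) + 4*b^3*cos(b) + 53*b^2*sin(b)/4 - 4*b^2*sin(2*b) + 45*b^2*sin(3*b)/4 - 6*b^2*cos(b) - 3*b^2*cos(2*b) - 53*b*sin(b)/2 + 15*b*sin(2*b) - 45*b*sin(3*b)/2 - 53*b*cos(b)/2 + 4*b*cos(2*b) - 15*b*cos(3*b)/2 - 30*sin(2*b) + 53*cos(b)/2 - 15*cos(2*b)/2 + 15*cos(3*b)/2 - 15/2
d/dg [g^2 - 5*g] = 2*g - 5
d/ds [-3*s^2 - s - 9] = -6*s - 1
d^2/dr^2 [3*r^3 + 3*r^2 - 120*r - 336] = 18*r + 6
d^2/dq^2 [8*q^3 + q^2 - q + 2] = 48*q + 2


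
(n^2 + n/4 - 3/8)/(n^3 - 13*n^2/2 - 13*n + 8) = (n + 3/4)/(n^2 - 6*n - 16)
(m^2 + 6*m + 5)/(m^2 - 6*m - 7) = (m + 5)/(m - 7)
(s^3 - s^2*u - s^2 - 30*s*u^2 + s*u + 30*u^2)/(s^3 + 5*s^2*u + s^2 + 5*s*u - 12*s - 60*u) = (s^2 - 6*s*u - s + 6*u)/(s^2 + s - 12)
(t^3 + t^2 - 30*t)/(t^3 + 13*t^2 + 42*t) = (t - 5)/(t + 7)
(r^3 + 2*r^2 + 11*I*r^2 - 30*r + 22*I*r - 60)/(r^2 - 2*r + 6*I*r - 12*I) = (r^2 + r*(2 + 5*I) + 10*I)/(r - 2)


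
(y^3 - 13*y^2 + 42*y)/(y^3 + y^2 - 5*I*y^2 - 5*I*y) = (y^2 - 13*y + 42)/(y^2 + y - 5*I*y - 5*I)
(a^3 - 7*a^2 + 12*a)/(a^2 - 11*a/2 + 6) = 2*a*(a - 3)/(2*a - 3)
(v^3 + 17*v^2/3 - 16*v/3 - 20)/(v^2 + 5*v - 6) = (3*v^2 - v - 10)/(3*(v - 1))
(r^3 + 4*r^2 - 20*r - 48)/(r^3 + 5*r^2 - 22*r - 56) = (r + 6)/(r + 7)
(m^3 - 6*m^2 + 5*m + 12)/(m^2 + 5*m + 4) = (m^2 - 7*m + 12)/(m + 4)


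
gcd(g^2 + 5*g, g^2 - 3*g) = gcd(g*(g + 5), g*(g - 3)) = g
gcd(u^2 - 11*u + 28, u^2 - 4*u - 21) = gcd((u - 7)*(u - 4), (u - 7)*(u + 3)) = u - 7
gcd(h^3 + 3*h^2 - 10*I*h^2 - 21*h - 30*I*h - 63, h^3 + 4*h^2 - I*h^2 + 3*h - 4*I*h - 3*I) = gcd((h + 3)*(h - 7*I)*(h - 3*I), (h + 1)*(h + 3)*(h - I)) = h + 3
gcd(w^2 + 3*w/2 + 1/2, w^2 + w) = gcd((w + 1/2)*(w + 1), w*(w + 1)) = w + 1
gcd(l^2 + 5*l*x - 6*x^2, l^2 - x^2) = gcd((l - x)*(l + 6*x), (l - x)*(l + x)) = -l + x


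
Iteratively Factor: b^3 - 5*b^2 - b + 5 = (b - 5)*(b^2 - 1) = (b - 5)*(b + 1)*(b - 1)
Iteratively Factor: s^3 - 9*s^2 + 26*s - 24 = (s - 3)*(s^2 - 6*s + 8) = (s - 3)*(s - 2)*(s - 4)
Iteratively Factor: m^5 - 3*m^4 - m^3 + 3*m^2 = (m - 3)*(m^4 - m^2) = m*(m - 3)*(m^3 - m) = m*(m - 3)*(m - 1)*(m^2 + m) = m^2*(m - 3)*(m - 1)*(m + 1)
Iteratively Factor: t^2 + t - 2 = (t - 1)*(t + 2)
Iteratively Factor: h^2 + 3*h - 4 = (h - 1)*(h + 4)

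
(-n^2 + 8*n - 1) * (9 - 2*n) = 2*n^3 - 25*n^2 + 74*n - 9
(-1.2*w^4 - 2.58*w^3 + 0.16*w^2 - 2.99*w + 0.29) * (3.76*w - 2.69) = -4.512*w^5 - 6.4728*w^4 + 7.5418*w^3 - 11.6728*w^2 + 9.1335*w - 0.7801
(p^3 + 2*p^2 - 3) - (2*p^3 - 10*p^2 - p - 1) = -p^3 + 12*p^2 + p - 2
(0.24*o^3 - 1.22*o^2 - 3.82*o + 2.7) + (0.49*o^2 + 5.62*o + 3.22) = 0.24*o^3 - 0.73*o^2 + 1.8*o + 5.92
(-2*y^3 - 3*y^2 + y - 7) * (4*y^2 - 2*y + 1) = -8*y^5 - 8*y^4 + 8*y^3 - 33*y^2 + 15*y - 7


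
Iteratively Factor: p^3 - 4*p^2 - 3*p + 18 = (p - 3)*(p^2 - p - 6) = (p - 3)*(p + 2)*(p - 3)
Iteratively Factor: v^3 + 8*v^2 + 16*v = (v + 4)*(v^2 + 4*v) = v*(v + 4)*(v + 4)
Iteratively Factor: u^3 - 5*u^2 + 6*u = (u)*(u^2 - 5*u + 6) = u*(u - 2)*(u - 3)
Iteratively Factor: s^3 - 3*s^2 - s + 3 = (s - 1)*(s^2 - 2*s - 3) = (s - 1)*(s + 1)*(s - 3)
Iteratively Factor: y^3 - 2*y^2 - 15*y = (y - 5)*(y^2 + 3*y) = y*(y - 5)*(y + 3)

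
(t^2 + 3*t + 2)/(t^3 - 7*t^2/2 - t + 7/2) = 2*(t + 2)/(2*t^2 - 9*t + 7)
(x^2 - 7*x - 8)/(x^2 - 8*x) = (x + 1)/x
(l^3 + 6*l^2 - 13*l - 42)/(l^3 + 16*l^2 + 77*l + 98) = (l - 3)/(l + 7)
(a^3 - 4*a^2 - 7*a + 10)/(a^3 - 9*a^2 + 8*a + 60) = (a - 1)/(a - 6)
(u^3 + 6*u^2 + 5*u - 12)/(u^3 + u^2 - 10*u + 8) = (u + 3)/(u - 2)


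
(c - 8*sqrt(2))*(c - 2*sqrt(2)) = c^2 - 10*sqrt(2)*c + 32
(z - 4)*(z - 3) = z^2 - 7*z + 12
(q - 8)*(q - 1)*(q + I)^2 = q^4 - 9*q^3 + 2*I*q^3 + 7*q^2 - 18*I*q^2 + 9*q + 16*I*q - 8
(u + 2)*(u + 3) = u^2 + 5*u + 6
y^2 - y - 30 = (y - 6)*(y + 5)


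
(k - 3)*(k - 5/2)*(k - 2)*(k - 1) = k^4 - 17*k^3/2 + 26*k^2 - 67*k/2 + 15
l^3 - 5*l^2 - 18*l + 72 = (l - 6)*(l - 3)*(l + 4)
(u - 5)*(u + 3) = u^2 - 2*u - 15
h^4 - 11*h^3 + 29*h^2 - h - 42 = (h - 7)*(h - 3)*(h - 2)*(h + 1)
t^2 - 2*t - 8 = (t - 4)*(t + 2)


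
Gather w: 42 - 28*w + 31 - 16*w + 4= 77 - 44*w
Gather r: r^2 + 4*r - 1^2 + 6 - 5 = r^2 + 4*r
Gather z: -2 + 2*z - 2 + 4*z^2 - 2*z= 4*z^2 - 4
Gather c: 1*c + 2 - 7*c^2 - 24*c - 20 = -7*c^2 - 23*c - 18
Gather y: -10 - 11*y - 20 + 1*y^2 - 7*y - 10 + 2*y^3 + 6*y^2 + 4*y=2*y^3 + 7*y^2 - 14*y - 40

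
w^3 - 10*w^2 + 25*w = w*(w - 5)^2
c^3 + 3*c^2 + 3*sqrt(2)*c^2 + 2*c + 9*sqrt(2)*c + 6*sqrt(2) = (c + 1)*(c + 2)*(c + 3*sqrt(2))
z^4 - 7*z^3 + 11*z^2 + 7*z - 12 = (z - 4)*(z - 3)*(z - 1)*(z + 1)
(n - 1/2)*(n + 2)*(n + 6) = n^3 + 15*n^2/2 + 8*n - 6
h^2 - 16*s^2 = (h - 4*s)*(h + 4*s)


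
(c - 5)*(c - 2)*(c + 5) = c^3 - 2*c^2 - 25*c + 50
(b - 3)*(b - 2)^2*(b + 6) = b^4 - b^3 - 26*b^2 + 84*b - 72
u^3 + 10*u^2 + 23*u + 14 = (u + 1)*(u + 2)*(u + 7)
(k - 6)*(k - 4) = k^2 - 10*k + 24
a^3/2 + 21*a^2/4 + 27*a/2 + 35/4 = (a/2 + 1/2)*(a + 5/2)*(a + 7)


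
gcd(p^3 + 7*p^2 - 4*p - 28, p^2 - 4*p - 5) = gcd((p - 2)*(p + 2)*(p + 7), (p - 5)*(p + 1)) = 1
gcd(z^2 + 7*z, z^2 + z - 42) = z + 7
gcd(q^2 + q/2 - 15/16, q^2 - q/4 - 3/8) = q - 3/4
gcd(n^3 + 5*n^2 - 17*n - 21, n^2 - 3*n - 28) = 1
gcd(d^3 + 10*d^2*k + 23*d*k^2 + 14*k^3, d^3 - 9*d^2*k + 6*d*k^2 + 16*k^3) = d + k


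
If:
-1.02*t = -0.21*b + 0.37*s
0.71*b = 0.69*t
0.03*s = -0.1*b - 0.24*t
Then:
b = 0.00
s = 0.00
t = 0.00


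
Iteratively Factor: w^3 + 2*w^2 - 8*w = (w + 4)*(w^2 - 2*w) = w*(w + 4)*(w - 2)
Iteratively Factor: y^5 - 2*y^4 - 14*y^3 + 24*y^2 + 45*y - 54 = (y + 2)*(y^4 - 4*y^3 - 6*y^2 + 36*y - 27) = (y + 2)*(y + 3)*(y^3 - 7*y^2 + 15*y - 9) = (y - 3)*(y + 2)*(y + 3)*(y^2 - 4*y + 3) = (y - 3)*(y - 1)*(y + 2)*(y + 3)*(y - 3)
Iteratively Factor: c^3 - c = (c + 1)*(c^2 - c) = (c - 1)*(c + 1)*(c)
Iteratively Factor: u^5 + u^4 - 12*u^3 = (u - 3)*(u^4 + 4*u^3) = u*(u - 3)*(u^3 + 4*u^2) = u^2*(u - 3)*(u^2 + 4*u) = u^2*(u - 3)*(u + 4)*(u)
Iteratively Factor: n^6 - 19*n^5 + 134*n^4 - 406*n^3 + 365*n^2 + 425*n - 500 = (n - 4)*(n^5 - 15*n^4 + 74*n^3 - 110*n^2 - 75*n + 125) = (n - 4)*(n + 1)*(n^4 - 16*n^3 + 90*n^2 - 200*n + 125) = (n - 5)*(n - 4)*(n + 1)*(n^3 - 11*n^2 + 35*n - 25) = (n - 5)^2*(n - 4)*(n + 1)*(n^2 - 6*n + 5) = (n - 5)^3*(n - 4)*(n + 1)*(n - 1)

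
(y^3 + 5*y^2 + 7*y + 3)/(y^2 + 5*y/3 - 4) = 3*(y^2 + 2*y + 1)/(3*y - 4)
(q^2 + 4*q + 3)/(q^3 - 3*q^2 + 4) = (q + 3)/(q^2 - 4*q + 4)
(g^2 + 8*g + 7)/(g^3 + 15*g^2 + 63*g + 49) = 1/(g + 7)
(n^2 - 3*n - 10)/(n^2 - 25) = (n + 2)/(n + 5)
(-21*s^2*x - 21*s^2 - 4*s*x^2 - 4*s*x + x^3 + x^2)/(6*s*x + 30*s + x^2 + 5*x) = (-21*s^2*x - 21*s^2 - 4*s*x^2 - 4*s*x + x^3 + x^2)/(6*s*x + 30*s + x^2 + 5*x)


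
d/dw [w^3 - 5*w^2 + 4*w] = 3*w^2 - 10*w + 4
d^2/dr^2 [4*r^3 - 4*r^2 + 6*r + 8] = 24*r - 8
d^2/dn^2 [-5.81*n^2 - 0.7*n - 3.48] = -11.6200000000000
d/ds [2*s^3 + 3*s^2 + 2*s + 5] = 6*s^2 + 6*s + 2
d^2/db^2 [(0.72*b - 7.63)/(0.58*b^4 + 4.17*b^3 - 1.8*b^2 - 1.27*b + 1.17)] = (2.906496*b^7 - 23.472368*b^6 - 483.007572*b^5 - 1477.988532*b^4 + 941.333368*b^3 + 114.098022*b^2 + 127.800882*b - 54.610718)/(0.195112*b^12 + 4.208364*b^11 + 28.440126*b^10 + 45.109149*b^9 - 105.511428*b^8 - 0.785457000000001*b^7 + 107.876325*b^6 - 50.030073*b^5 - 32.132592*b^4 + 31.124276*b^3 - 1.730781*b^2 - 5.215509*b + 1.601613)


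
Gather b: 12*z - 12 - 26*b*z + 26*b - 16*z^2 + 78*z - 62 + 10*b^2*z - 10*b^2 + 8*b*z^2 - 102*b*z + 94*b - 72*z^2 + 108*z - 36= b^2*(10*z - 10) + b*(8*z^2 - 128*z + 120) - 88*z^2 + 198*z - 110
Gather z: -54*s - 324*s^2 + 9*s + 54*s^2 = -270*s^2 - 45*s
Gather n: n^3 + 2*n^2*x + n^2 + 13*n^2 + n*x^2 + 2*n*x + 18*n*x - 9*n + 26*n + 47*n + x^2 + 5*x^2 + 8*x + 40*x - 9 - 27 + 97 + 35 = n^3 + n^2*(2*x + 14) + n*(x^2 + 20*x + 64) + 6*x^2 + 48*x + 96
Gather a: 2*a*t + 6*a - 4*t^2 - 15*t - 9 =a*(2*t + 6) - 4*t^2 - 15*t - 9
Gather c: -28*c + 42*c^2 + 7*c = 42*c^2 - 21*c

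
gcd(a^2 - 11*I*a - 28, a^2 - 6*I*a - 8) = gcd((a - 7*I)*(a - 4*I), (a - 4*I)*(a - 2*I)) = a - 4*I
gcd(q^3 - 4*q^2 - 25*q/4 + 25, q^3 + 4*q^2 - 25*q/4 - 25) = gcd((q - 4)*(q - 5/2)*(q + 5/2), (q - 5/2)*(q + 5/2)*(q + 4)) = q^2 - 25/4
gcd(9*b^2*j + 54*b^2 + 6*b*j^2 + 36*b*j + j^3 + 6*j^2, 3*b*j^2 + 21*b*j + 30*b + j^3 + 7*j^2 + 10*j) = 3*b + j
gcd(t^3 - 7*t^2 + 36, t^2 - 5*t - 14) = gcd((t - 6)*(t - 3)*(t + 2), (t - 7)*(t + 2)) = t + 2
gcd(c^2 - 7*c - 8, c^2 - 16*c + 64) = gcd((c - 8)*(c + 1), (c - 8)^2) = c - 8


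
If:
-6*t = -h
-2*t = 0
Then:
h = 0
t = 0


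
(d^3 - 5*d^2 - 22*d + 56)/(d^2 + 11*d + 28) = (d^2 - 9*d + 14)/(d + 7)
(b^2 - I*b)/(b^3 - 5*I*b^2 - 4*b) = 1/(b - 4*I)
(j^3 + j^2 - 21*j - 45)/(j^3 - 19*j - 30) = (j + 3)/(j + 2)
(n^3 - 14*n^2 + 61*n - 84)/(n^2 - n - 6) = (n^2 - 11*n + 28)/(n + 2)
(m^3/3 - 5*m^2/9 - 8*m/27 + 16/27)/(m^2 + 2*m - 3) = (9*m^3 - 15*m^2 - 8*m + 16)/(27*(m^2 + 2*m - 3))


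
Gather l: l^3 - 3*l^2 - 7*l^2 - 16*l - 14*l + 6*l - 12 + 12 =l^3 - 10*l^2 - 24*l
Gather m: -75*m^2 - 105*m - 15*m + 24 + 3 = -75*m^2 - 120*m + 27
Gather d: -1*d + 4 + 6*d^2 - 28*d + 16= 6*d^2 - 29*d + 20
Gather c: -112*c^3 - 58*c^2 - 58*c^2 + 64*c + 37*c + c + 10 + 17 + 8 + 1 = -112*c^3 - 116*c^2 + 102*c + 36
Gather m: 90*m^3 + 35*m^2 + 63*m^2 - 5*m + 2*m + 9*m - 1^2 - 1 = 90*m^3 + 98*m^2 + 6*m - 2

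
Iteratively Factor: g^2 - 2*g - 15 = (g - 5)*(g + 3)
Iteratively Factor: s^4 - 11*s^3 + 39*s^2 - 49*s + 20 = (s - 1)*(s^3 - 10*s^2 + 29*s - 20) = (s - 4)*(s - 1)*(s^2 - 6*s + 5) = (s - 4)*(s - 1)^2*(s - 5)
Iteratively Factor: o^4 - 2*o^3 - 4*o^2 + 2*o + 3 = (o + 1)*(o^3 - 3*o^2 - o + 3) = (o + 1)^2*(o^2 - 4*o + 3) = (o - 3)*(o + 1)^2*(o - 1)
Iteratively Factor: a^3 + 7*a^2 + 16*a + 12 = (a + 2)*(a^2 + 5*a + 6) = (a + 2)*(a + 3)*(a + 2)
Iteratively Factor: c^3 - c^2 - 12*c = (c + 3)*(c^2 - 4*c) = (c - 4)*(c + 3)*(c)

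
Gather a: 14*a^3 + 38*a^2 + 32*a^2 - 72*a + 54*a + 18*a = 14*a^3 + 70*a^2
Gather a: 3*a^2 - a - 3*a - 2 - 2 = 3*a^2 - 4*a - 4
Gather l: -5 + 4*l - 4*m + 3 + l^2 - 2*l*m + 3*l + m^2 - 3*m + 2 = l^2 + l*(7 - 2*m) + m^2 - 7*m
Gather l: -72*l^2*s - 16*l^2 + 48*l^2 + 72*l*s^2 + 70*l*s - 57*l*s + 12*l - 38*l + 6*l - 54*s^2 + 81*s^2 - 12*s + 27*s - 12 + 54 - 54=l^2*(32 - 72*s) + l*(72*s^2 + 13*s - 20) + 27*s^2 + 15*s - 12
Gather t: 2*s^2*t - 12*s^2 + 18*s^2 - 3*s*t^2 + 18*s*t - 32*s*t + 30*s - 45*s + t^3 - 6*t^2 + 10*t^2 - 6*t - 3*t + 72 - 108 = 6*s^2 - 15*s + t^3 + t^2*(4 - 3*s) + t*(2*s^2 - 14*s - 9) - 36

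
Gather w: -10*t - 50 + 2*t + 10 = -8*t - 40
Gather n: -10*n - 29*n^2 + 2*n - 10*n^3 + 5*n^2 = -10*n^3 - 24*n^2 - 8*n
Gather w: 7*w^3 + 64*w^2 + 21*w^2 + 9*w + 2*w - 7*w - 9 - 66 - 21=7*w^3 + 85*w^2 + 4*w - 96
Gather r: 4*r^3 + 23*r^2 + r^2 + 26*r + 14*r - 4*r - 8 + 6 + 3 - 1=4*r^3 + 24*r^2 + 36*r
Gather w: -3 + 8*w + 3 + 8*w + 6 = 16*w + 6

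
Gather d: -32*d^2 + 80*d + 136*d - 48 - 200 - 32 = -32*d^2 + 216*d - 280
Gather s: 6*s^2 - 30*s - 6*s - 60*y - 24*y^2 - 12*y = 6*s^2 - 36*s - 24*y^2 - 72*y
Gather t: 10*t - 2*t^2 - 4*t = -2*t^2 + 6*t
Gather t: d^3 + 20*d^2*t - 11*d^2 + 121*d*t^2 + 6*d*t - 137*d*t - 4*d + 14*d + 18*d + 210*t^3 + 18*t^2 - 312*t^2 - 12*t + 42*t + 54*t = d^3 - 11*d^2 + 28*d + 210*t^3 + t^2*(121*d - 294) + t*(20*d^2 - 131*d + 84)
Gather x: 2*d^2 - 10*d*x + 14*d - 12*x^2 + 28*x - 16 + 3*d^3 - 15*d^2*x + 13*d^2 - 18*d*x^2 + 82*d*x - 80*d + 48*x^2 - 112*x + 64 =3*d^3 + 15*d^2 - 66*d + x^2*(36 - 18*d) + x*(-15*d^2 + 72*d - 84) + 48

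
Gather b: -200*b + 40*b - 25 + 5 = -160*b - 20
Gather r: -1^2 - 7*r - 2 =-7*r - 3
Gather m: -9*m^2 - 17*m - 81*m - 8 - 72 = -9*m^2 - 98*m - 80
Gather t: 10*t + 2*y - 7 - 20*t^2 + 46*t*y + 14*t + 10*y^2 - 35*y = -20*t^2 + t*(46*y + 24) + 10*y^2 - 33*y - 7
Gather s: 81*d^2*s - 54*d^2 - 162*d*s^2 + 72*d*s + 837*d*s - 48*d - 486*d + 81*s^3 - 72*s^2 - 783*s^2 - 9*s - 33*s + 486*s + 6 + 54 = -54*d^2 - 534*d + 81*s^3 + s^2*(-162*d - 855) + s*(81*d^2 + 909*d + 444) + 60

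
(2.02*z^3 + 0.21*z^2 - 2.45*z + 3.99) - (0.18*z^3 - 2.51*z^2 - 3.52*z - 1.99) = 1.84*z^3 + 2.72*z^2 + 1.07*z + 5.98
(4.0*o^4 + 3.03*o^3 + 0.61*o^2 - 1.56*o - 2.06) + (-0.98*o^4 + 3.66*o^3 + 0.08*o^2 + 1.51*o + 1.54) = 3.02*o^4 + 6.69*o^3 + 0.69*o^2 - 0.05*o - 0.52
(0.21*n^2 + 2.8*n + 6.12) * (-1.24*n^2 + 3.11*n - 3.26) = -0.2604*n^4 - 2.8189*n^3 + 0.434599999999999*n^2 + 9.9052*n - 19.9512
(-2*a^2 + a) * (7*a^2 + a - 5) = -14*a^4 + 5*a^3 + 11*a^2 - 5*a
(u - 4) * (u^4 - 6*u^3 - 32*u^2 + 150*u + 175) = u^5 - 10*u^4 - 8*u^3 + 278*u^2 - 425*u - 700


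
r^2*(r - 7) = r^3 - 7*r^2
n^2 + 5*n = n*(n + 5)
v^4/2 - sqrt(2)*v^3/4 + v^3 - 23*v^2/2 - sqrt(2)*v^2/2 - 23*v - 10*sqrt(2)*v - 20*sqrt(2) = (v/2 + 1)*(v - 4*sqrt(2))*(v + sqrt(2))*(v + 5*sqrt(2)/2)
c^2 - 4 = (c - 2)*(c + 2)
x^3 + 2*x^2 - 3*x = x*(x - 1)*(x + 3)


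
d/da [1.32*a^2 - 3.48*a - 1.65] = 2.64*a - 3.48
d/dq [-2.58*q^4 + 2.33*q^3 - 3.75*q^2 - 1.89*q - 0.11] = -10.32*q^3 + 6.99*q^2 - 7.5*q - 1.89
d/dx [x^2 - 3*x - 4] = 2*x - 3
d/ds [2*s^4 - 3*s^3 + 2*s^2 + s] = 8*s^3 - 9*s^2 + 4*s + 1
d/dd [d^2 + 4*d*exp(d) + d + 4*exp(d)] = 4*d*exp(d) + 2*d + 8*exp(d) + 1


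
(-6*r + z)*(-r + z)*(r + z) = 6*r^3 - r^2*z - 6*r*z^2 + z^3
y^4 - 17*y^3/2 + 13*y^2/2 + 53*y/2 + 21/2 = (y - 7)*(y - 3)*(y + 1/2)*(y + 1)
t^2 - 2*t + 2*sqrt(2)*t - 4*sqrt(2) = (t - 2)*(t + 2*sqrt(2))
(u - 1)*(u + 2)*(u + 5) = u^3 + 6*u^2 + 3*u - 10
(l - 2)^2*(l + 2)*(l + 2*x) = l^4 + 2*l^3*x - 2*l^3 - 4*l^2*x - 4*l^2 - 8*l*x + 8*l + 16*x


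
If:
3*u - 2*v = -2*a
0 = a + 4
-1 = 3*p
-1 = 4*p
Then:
No Solution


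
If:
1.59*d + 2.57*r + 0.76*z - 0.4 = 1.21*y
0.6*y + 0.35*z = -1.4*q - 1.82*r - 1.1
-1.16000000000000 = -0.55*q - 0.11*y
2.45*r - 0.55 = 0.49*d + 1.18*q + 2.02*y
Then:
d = -0.316346133034143*z - 0.128197269178489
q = 0.0285487297344576*z + 2.87047994224953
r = -0.167209907925752*z - 1.55742023058983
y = -0.142743648672288*z - 3.8069451657931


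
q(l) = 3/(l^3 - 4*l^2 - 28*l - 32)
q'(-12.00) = 0.00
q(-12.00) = 0.00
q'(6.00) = -0.00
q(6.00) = -0.02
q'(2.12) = 0.01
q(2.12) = -0.03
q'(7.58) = -0.17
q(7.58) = -0.08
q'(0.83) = 0.03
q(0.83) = -0.05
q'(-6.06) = -0.01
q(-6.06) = -0.01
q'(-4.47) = -0.04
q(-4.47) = -0.04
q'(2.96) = 0.00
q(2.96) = -0.02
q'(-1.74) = 34.58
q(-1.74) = -4.56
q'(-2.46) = -6.02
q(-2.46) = -1.36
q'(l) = 3*(-3*l^2 + 8*l + 28)/(l^3 - 4*l^2 - 28*l - 32)^2 = 3*(-3*l^2 + 8*l + 28)/(-l^3 + 4*l^2 + 28*l + 32)^2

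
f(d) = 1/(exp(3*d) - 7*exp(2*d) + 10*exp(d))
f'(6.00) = 0.00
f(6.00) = 0.00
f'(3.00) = 0.00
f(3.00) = 0.00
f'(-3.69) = -4.00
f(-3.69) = 4.08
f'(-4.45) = -8.56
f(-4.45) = 8.63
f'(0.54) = 3.48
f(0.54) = 0.62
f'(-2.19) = -0.89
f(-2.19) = 0.97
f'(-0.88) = -0.21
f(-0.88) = 0.33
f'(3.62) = -0.00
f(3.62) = 0.00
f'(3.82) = -0.00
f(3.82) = 0.00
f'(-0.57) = -0.13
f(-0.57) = 0.28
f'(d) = (-3*exp(3*d) + 14*exp(2*d) - 10*exp(d))/(exp(3*d) - 7*exp(2*d) + 10*exp(d))^2 = (-3*exp(2*d) + 14*exp(d) - 10)*exp(-d)/(exp(2*d) - 7*exp(d) + 10)^2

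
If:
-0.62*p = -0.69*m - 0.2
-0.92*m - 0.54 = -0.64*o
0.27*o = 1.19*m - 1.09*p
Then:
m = -1.41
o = -1.18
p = -1.25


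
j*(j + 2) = j^2 + 2*j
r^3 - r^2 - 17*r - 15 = (r - 5)*(r + 1)*(r + 3)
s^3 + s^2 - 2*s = s*(s - 1)*(s + 2)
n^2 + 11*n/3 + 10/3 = (n + 5/3)*(n + 2)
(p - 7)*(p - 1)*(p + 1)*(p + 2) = p^4 - 5*p^3 - 15*p^2 + 5*p + 14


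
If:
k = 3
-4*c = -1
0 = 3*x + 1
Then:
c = 1/4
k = 3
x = -1/3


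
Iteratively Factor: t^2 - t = (t)*(t - 1)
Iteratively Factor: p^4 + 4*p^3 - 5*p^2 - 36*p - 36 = (p + 3)*(p^3 + p^2 - 8*p - 12) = (p + 2)*(p + 3)*(p^2 - p - 6) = (p - 3)*(p + 2)*(p + 3)*(p + 2)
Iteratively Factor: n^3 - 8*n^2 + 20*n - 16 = (n - 2)*(n^2 - 6*n + 8) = (n - 4)*(n - 2)*(n - 2)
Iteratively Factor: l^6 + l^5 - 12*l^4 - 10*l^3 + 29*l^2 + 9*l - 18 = (l - 1)*(l^5 + 2*l^4 - 10*l^3 - 20*l^2 + 9*l + 18) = (l - 1)*(l + 1)*(l^4 + l^3 - 11*l^2 - 9*l + 18) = (l - 1)*(l + 1)*(l + 2)*(l^3 - l^2 - 9*l + 9) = (l - 3)*(l - 1)*(l + 1)*(l + 2)*(l^2 + 2*l - 3) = (l - 3)*(l - 1)^2*(l + 1)*(l + 2)*(l + 3)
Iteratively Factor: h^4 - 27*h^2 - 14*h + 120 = (h - 2)*(h^3 + 2*h^2 - 23*h - 60) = (h - 2)*(h + 4)*(h^2 - 2*h - 15) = (h - 5)*(h - 2)*(h + 4)*(h + 3)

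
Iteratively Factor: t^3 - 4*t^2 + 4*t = (t - 2)*(t^2 - 2*t) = (t - 2)^2*(t)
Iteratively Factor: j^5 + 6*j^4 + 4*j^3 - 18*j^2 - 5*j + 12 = (j - 1)*(j^4 + 7*j^3 + 11*j^2 - 7*j - 12) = (j - 1)*(j + 4)*(j^3 + 3*j^2 - j - 3) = (j - 1)^2*(j + 4)*(j^2 + 4*j + 3) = (j - 1)^2*(j + 3)*(j + 4)*(j + 1)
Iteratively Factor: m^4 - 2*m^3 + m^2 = (m - 1)*(m^3 - m^2) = m*(m - 1)*(m^2 - m) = m*(m - 1)^2*(m)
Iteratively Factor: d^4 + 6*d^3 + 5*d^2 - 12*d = (d - 1)*(d^3 + 7*d^2 + 12*d) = d*(d - 1)*(d^2 + 7*d + 12) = d*(d - 1)*(d + 3)*(d + 4)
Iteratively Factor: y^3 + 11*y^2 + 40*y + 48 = (y + 4)*(y^2 + 7*y + 12) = (y + 4)^2*(y + 3)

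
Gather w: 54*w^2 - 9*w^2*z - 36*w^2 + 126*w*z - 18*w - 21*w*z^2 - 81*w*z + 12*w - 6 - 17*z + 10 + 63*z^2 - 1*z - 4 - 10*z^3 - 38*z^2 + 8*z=w^2*(18 - 9*z) + w*(-21*z^2 + 45*z - 6) - 10*z^3 + 25*z^2 - 10*z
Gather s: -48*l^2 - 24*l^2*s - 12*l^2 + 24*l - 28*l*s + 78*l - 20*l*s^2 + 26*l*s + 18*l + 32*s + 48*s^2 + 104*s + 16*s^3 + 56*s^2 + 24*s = -60*l^2 + 120*l + 16*s^3 + s^2*(104 - 20*l) + s*(-24*l^2 - 2*l + 160)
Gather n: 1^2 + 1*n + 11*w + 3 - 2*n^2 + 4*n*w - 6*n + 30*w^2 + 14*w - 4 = -2*n^2 + n*(4*w - 5) + 30*w^2 + 25*w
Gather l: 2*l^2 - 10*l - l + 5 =2*l^2 - 11*l + 5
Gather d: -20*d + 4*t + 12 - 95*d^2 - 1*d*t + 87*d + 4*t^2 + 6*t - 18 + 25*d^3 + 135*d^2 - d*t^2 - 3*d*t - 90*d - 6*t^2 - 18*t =25*d^3 + 40*d^2 + d*(-t^2 - 4*t - 23) - 2*t^2 - 8*t - 6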